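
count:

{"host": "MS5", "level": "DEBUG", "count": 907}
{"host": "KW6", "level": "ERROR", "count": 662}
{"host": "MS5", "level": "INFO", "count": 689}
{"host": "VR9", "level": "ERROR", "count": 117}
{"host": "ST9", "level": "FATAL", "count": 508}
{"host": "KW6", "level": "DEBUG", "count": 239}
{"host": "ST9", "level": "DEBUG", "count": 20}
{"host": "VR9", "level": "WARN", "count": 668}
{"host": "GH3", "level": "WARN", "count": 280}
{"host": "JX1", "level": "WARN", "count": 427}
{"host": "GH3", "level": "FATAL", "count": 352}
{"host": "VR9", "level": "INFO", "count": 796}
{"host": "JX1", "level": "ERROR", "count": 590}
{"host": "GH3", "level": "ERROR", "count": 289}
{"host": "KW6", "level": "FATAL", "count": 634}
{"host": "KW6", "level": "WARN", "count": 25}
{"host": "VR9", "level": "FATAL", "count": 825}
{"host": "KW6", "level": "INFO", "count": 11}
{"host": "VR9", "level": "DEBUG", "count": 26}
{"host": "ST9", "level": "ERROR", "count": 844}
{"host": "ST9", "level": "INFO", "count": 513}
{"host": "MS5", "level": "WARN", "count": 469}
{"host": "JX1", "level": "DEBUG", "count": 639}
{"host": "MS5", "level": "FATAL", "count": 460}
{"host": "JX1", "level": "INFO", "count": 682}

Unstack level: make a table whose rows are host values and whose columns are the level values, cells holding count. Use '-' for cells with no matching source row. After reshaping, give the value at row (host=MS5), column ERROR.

No long-format row has host=MS5 and level=ERROR, so the cell is -.

-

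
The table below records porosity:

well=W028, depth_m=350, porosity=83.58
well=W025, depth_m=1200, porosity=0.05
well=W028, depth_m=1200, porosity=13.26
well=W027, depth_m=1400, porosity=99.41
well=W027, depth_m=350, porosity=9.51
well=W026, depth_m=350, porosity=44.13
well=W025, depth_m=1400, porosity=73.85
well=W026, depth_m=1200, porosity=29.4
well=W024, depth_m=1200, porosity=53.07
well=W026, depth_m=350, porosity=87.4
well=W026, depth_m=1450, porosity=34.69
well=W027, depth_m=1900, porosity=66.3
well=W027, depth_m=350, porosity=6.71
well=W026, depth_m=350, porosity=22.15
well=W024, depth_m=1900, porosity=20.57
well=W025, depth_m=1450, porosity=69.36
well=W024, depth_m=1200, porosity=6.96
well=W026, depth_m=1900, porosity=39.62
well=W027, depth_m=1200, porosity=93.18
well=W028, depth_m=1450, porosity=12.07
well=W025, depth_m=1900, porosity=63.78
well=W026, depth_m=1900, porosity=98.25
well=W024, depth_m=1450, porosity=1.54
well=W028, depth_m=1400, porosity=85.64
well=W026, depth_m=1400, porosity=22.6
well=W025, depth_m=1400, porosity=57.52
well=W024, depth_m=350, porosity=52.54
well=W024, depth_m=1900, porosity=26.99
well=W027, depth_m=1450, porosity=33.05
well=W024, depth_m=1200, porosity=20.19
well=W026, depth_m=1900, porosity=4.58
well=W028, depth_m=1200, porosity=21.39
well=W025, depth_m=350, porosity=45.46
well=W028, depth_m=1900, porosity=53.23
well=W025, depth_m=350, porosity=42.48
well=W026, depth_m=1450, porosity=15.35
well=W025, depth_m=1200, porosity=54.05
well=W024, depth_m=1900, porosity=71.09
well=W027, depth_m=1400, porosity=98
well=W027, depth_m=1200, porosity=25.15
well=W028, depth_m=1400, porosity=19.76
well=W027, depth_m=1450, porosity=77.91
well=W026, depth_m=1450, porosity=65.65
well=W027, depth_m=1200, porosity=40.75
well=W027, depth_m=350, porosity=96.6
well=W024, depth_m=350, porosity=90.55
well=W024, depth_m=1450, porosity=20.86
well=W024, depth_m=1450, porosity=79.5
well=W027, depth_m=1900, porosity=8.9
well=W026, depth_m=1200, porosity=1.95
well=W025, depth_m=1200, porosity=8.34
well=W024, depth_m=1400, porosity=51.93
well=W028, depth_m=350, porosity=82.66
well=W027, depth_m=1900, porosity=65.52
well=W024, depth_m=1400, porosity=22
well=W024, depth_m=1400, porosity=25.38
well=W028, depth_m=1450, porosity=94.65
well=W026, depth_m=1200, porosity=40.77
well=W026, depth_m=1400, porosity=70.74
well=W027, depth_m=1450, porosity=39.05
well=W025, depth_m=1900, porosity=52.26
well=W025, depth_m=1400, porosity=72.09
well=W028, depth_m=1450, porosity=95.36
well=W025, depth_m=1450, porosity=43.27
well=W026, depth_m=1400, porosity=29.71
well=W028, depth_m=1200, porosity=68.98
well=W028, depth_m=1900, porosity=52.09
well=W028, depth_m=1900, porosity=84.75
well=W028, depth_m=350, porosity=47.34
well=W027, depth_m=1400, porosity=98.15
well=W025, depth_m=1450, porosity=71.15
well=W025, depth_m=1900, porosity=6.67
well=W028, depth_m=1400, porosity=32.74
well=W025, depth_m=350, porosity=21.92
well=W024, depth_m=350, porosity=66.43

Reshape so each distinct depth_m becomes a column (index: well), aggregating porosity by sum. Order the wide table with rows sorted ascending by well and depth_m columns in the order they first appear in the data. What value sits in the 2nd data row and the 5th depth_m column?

With rows sorted ascending by well, row 2 is well=W025. depth_m columns in first-appearance order: 350, 1200, 1400, 1450, 1900; column 5 is 1900.
Long rows with well=W025, depth_m=1900: 63.78 + 52.26 + 6.67 = 122.71.

122.71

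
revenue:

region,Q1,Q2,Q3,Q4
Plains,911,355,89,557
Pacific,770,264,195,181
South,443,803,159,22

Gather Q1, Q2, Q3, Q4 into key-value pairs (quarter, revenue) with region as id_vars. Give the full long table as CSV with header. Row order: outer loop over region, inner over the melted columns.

region,quarter,revenue
Plains,Q1,911
Plains,Q2,355
Plains,Q3,89
Plains,Q4,557
Pacific,Q1,770
Pacific,Q2,264
Pacific,Q3,195
Pacific,Q4,181
South,Q1,443
South,Q2,803
South,Q3,159
South,Q4,22

Each (region, column) pair becomes one row: 3 × 4 = 12 rows.
For example, (Plains, Q1) → revenue=911.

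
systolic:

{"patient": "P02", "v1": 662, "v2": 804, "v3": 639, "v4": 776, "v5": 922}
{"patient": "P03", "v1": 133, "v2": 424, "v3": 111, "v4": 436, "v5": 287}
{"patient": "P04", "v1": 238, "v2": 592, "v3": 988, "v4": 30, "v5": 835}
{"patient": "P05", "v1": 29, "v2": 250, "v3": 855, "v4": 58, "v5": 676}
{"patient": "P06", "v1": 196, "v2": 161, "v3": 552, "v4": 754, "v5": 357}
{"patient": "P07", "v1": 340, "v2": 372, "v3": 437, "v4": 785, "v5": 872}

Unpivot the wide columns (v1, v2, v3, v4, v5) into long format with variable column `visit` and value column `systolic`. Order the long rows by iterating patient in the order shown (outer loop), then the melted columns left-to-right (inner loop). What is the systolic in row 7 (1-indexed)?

424

30 rows total (6 × 5). Row 7: index ⌊(7-1)/5⌋ = 1 into patient → P03; (7-1) mod 5 = 1 into the melted columns → v2.
So row 7 is (P03, v2, 424); systolic = 424.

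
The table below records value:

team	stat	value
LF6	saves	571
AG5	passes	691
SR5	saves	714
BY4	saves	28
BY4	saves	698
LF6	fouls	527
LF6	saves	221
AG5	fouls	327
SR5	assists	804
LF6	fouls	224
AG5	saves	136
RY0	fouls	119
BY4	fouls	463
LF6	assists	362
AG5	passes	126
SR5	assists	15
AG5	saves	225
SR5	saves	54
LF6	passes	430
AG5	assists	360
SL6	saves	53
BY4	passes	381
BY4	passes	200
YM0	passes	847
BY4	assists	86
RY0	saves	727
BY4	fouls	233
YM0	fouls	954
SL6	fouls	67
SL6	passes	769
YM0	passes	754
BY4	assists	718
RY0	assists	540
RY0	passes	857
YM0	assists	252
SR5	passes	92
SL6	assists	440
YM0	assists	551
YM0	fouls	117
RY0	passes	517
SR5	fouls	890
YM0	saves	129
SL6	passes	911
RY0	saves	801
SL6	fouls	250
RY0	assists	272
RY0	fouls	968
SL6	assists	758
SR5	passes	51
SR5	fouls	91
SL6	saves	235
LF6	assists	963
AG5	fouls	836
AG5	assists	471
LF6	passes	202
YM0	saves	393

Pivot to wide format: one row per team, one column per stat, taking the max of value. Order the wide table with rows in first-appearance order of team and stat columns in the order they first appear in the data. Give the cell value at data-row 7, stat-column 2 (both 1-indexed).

847

With rows in first-appearance order of team, row 7 is team=YM0. stat columns in first-appearance order: saves, passes, fouls, assists; column 2 is passes.
Long rows with team=YM0, stat=passes: max(847, 754) = 847.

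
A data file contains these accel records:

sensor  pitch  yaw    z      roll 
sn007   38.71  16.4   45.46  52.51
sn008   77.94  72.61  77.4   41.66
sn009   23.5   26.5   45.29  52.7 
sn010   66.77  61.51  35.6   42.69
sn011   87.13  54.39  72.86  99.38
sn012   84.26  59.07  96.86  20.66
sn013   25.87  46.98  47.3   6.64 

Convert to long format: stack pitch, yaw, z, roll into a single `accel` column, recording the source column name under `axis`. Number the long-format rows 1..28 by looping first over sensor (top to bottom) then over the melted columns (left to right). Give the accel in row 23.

96.86

28 rows total (7 × 4). Row 23: index ⌊(23-1)/4⌋ = 5 into sensor → sn012; (23-1) mod 4 = 2 into the melted columns → z.
So row 23 is (sn012, z, 96.86); accel = 96.86.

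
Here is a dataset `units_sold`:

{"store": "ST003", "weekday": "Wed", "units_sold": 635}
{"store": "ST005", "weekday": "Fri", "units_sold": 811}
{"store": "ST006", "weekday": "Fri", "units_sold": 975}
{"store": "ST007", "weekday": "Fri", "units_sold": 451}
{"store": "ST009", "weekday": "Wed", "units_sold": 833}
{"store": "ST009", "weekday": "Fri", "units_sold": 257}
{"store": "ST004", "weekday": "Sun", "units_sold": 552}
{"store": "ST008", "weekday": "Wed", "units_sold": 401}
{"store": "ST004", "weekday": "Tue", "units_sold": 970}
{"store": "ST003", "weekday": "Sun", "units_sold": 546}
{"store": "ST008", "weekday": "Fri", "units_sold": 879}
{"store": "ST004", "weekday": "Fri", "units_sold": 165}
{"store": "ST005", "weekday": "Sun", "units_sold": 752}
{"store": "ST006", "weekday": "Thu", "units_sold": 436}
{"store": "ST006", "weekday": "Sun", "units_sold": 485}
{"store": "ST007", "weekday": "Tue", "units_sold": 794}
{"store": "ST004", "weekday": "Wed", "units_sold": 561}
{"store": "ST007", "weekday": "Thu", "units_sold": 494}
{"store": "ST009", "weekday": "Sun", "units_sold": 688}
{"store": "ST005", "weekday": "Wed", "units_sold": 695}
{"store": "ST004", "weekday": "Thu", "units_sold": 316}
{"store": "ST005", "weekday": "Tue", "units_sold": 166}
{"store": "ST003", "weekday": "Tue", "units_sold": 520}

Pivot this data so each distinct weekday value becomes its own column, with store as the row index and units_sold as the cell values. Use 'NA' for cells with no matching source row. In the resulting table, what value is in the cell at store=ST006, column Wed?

No long-format row has store=ST006 and weekday=Wed, so the cell is NA.

NA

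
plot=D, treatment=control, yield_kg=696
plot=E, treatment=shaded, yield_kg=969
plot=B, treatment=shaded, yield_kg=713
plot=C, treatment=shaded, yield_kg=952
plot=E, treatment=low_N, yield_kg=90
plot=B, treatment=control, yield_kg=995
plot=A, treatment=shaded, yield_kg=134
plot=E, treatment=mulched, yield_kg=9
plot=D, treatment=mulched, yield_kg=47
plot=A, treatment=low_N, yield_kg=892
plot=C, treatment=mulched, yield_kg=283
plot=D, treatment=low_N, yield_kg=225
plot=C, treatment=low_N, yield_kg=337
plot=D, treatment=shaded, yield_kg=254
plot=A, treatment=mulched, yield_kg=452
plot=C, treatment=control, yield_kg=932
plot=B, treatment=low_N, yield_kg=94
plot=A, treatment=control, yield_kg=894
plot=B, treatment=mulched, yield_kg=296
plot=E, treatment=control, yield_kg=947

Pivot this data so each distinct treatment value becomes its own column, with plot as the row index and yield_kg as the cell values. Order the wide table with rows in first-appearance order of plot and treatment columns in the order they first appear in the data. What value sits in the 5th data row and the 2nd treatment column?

134

With rows in first-appearance order of plot, row 5 is plot=A. treatment columns in first-appearance order: control, shaded, low_N, mulched; column 2 is shaded.
Long rows with plot=A, treatment=shaded: yield_kg = 134.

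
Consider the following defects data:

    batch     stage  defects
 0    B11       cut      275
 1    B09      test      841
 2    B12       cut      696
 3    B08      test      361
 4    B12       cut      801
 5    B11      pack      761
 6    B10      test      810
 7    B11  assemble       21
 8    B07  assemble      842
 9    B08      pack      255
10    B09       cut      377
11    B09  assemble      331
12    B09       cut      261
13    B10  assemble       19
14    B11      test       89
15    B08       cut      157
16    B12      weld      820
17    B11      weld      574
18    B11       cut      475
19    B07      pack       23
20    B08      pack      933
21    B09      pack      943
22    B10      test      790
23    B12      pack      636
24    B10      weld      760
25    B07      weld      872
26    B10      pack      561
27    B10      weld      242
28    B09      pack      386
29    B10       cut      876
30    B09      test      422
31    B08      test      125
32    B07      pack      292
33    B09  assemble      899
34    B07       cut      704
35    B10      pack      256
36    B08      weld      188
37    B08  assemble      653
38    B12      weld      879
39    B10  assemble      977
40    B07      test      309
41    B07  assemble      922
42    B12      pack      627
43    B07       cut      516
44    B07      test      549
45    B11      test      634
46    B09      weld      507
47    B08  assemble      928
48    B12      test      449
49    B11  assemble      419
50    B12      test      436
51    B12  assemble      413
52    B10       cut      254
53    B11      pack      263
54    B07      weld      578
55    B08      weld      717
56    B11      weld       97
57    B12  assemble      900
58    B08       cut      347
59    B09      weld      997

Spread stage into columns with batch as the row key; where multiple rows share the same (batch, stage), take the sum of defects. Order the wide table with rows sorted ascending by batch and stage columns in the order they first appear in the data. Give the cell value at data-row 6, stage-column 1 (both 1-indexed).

1497

With rows sorted ascending by batch, row 6 is batch=B12. stage columns in first-appearance order: cut, test, pack, assemble, weld; column 1 is cut.
Long rows with batch=B12, stage=cut: 696 + 801 = 1497.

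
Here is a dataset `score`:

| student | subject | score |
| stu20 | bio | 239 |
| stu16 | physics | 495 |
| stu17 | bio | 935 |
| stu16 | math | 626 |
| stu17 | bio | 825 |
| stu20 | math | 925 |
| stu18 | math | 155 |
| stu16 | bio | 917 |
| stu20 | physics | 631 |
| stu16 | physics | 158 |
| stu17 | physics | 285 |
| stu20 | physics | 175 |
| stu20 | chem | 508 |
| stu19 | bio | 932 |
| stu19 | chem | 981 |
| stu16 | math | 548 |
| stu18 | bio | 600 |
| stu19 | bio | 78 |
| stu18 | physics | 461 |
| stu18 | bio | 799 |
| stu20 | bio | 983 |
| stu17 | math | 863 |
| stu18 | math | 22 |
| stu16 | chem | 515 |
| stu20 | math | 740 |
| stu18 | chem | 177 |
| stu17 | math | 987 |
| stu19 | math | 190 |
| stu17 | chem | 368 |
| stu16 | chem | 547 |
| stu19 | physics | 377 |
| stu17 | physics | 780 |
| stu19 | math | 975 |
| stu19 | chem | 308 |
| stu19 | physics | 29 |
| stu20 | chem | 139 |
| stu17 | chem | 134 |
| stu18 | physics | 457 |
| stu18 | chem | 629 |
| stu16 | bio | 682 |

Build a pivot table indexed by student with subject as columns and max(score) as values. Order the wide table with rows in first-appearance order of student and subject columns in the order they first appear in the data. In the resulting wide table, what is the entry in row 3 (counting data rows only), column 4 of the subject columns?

With rows in first-appearance order of student, row 3 is student=stu17. subject columns in first-appearance order: bio, physics, math, chem; column 4 is chem.
Long rows with student=stu17, subject=chem: max(368, 134) = 368.

368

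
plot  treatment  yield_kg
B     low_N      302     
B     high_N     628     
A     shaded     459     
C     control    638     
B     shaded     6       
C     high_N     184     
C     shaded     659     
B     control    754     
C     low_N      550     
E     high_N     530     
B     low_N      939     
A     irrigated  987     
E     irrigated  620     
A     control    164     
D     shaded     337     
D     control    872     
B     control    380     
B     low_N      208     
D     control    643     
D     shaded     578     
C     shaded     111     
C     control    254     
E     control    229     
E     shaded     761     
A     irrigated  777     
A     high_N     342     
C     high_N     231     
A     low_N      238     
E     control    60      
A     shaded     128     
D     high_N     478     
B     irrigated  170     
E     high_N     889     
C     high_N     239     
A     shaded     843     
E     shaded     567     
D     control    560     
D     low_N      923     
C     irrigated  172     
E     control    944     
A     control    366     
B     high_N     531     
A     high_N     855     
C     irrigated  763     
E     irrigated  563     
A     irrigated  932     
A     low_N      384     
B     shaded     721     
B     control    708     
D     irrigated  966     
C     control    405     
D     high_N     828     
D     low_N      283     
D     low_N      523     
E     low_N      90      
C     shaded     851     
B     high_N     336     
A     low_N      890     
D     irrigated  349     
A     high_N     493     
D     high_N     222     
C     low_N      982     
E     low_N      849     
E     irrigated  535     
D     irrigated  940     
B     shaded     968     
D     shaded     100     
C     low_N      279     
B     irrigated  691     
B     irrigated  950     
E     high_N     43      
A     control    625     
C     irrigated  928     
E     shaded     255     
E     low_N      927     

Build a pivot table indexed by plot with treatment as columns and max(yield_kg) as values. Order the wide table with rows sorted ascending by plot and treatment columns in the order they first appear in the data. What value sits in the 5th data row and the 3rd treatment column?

With rows sorted ascending by plot, row 5 is plot=E. treatment columns in first-appearance order: low_N, high_N, shaded, control, irrigated; column 3 is shaded.
Long rows with plot=E, treatment=shaded: max(761, 567, 255) = 761.

761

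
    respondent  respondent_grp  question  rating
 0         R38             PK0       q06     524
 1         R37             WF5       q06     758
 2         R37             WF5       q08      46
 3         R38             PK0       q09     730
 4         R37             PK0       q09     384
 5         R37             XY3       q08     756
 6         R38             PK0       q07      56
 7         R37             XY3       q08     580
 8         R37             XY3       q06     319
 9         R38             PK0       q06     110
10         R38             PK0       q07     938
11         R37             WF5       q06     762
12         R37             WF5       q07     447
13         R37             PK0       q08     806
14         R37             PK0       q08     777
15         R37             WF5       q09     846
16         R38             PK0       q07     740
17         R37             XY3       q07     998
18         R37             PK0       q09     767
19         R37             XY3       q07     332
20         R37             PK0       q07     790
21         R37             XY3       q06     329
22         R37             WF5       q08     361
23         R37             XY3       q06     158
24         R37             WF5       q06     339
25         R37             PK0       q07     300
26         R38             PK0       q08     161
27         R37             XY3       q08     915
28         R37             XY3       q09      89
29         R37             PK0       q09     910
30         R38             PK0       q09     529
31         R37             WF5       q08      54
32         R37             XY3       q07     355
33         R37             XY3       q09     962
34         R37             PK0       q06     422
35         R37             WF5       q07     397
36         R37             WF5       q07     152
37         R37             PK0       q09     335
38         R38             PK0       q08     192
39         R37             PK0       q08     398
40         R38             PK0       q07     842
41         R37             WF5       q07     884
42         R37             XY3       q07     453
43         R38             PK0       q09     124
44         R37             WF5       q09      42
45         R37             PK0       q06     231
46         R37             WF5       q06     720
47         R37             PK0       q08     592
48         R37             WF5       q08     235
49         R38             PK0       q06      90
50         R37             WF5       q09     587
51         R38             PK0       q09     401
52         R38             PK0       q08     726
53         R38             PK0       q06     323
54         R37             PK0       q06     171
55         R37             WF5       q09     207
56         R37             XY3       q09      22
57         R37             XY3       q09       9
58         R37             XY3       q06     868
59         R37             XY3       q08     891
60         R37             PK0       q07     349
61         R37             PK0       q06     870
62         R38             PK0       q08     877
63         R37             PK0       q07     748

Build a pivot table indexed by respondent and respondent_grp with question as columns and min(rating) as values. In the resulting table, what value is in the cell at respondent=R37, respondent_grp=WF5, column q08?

46

Rows with respondent=R37, respondent_grp=WF5 and question=q08: rating values are 46, 361, 54, 235.
min(46, 361, 54, 235) = 46.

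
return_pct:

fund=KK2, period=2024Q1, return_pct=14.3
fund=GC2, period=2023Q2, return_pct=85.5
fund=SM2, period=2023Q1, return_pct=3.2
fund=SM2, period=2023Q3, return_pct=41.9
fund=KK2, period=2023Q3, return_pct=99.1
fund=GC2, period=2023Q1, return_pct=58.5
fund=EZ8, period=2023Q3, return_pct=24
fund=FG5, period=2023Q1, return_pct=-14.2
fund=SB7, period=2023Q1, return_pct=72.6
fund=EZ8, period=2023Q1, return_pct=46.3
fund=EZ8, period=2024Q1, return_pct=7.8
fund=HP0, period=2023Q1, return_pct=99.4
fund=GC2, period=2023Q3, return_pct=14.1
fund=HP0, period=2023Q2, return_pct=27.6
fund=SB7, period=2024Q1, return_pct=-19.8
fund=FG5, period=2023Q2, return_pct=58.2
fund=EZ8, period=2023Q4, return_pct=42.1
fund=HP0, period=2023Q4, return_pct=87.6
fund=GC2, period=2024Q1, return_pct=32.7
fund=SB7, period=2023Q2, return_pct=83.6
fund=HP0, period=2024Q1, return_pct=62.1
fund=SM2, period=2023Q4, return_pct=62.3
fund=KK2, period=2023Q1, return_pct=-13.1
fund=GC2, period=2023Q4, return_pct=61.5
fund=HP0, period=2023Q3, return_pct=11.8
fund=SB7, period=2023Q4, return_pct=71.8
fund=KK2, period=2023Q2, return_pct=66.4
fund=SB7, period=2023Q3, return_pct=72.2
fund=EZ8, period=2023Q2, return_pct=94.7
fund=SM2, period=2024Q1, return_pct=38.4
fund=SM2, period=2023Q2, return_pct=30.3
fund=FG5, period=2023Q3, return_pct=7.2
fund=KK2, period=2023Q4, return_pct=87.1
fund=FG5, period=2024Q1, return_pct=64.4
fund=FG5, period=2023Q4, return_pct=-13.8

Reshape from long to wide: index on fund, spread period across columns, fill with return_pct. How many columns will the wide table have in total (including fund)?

1 column for fund plus 5 distinct period values → 6 columns.

6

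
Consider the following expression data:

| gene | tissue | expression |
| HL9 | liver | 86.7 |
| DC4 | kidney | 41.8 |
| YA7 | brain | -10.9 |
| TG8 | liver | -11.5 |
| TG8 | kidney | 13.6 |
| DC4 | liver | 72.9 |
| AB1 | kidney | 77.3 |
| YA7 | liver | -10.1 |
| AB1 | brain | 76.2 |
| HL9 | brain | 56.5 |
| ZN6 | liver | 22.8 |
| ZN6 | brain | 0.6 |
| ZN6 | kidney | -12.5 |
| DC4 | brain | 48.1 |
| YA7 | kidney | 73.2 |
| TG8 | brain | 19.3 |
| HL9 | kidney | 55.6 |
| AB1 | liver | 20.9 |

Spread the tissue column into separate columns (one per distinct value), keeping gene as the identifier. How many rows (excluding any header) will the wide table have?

6

6 distinct gene values → 6 rows.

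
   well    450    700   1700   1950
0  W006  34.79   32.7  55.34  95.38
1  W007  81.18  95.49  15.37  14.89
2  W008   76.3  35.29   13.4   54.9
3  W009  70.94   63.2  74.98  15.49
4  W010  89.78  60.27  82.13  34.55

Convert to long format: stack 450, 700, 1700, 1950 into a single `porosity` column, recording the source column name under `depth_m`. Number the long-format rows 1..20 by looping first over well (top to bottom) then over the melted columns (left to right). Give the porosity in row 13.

70.94

20 rows total (5 × 4). Row 13: index ⌊(13-1)/4⌋ = 3 into well → W009; (13-1) mod 4 = 0 into the melted columns → 450.
So row 13 is (W009, 450, 70.94); porosity = 70.94.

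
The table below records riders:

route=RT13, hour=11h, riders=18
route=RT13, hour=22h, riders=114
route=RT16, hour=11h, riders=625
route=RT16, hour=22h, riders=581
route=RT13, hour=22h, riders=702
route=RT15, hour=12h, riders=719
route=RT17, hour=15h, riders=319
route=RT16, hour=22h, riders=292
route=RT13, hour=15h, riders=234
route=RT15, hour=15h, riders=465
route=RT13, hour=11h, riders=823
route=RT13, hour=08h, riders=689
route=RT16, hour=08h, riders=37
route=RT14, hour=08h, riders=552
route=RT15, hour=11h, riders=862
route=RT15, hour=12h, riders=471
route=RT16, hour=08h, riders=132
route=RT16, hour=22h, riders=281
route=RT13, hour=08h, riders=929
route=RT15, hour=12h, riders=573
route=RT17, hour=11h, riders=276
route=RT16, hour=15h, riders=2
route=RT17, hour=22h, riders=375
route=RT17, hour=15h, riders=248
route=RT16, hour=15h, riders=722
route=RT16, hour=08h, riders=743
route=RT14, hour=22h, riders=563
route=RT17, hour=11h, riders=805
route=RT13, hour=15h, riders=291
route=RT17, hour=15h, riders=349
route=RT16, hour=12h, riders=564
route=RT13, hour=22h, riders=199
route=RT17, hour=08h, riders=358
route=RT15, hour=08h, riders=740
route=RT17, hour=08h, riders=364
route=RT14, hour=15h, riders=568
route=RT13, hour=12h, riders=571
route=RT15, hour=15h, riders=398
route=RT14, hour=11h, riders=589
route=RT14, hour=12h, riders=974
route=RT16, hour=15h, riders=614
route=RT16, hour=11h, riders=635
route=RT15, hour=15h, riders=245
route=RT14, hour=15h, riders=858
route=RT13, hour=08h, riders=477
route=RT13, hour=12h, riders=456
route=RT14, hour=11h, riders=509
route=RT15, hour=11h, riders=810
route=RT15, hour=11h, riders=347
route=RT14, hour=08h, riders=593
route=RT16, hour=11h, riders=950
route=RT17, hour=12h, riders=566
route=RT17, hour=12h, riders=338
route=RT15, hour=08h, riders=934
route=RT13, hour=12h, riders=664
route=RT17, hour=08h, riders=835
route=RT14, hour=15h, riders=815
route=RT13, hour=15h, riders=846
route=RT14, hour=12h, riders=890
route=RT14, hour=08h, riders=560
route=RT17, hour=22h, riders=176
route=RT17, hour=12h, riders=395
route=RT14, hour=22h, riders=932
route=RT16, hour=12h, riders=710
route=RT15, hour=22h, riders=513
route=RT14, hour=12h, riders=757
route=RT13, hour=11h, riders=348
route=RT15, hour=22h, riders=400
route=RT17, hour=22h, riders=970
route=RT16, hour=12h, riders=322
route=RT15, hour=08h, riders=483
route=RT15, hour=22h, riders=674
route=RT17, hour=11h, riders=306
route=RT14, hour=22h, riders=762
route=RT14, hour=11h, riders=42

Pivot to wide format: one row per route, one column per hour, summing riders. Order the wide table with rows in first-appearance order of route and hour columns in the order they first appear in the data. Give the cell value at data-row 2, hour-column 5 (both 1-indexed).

912

With rows in first-appearance order of route, row 2 is route=RT16. hour columns in first-appearance order: 11h, 22h, 12h, 15h, 08h; column 5 is 08h.
Long rows with route=RT16, hour=08h: 37 + 132 + 743 = 912.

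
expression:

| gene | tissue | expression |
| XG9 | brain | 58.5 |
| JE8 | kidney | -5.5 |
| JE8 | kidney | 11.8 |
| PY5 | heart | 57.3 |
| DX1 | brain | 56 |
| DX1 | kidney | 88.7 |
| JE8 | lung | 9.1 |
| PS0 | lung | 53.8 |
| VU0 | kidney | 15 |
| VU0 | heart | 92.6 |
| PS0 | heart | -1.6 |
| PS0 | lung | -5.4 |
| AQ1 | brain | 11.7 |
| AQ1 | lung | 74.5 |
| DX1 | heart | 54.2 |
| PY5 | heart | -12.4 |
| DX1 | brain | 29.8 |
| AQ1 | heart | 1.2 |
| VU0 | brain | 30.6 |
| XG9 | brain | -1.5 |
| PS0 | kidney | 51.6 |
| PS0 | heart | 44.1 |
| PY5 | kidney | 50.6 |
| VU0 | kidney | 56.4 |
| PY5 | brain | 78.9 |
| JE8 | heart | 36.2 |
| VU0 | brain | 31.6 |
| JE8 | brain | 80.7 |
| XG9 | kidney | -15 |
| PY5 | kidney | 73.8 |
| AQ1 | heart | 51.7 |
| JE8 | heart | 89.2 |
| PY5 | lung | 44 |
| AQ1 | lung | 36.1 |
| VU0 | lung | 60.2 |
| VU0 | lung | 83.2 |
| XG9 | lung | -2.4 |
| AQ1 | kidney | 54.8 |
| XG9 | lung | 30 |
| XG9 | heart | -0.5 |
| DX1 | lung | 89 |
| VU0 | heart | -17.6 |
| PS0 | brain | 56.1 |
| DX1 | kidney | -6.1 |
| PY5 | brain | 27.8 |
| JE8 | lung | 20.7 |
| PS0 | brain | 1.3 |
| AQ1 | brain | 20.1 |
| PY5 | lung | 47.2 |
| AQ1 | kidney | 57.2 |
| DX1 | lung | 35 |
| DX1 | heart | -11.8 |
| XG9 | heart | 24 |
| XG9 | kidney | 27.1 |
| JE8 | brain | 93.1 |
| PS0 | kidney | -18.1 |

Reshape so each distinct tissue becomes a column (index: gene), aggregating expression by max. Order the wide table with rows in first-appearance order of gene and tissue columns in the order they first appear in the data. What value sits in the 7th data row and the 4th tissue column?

With rows in first-appearance order of gene, row 7 is gene=AQ1. tissue columns in first-appearance order: brain, kidney, heart, lung; column 4 is lung.
Long rows with gene=AQ1, tissue=lung: max(74.5, 36.1) = 74.5.

74.5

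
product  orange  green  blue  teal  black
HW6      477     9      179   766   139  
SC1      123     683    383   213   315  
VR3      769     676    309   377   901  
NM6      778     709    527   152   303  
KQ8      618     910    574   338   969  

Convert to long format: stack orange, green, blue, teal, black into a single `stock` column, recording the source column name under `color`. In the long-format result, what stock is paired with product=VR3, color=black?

901

Unpivoting turns each (product, wide-column) pair into one long row.
The wide cell at row VR3, column black holds 901, so the long row (VR3, black) has stock=901.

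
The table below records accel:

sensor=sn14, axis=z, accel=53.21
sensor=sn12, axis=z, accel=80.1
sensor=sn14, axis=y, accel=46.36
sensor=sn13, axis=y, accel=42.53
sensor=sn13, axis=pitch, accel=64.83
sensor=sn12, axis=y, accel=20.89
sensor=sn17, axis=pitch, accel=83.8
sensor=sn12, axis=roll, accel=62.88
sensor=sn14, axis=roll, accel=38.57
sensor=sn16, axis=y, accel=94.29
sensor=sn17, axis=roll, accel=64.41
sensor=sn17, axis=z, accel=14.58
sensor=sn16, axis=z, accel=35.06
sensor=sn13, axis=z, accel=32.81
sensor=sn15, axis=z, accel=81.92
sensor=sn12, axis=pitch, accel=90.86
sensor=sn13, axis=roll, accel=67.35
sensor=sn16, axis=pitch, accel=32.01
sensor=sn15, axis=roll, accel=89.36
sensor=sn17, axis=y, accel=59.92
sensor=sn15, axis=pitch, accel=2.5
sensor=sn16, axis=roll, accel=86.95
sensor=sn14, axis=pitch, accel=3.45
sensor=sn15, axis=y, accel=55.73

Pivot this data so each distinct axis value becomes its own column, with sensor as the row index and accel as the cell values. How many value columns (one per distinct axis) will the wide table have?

4 distinct axis values: roll, y, pitch, z.

4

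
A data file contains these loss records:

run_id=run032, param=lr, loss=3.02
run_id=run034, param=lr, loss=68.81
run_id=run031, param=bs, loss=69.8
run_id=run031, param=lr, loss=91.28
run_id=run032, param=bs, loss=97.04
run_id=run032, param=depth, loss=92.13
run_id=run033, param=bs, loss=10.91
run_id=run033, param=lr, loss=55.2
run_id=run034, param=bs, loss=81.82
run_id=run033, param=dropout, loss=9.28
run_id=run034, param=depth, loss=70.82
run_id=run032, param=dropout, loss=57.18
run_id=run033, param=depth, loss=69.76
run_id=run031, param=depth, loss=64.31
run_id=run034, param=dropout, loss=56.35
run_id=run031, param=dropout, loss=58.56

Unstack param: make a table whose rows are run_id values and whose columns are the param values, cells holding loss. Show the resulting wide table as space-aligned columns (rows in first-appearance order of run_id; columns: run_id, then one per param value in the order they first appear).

run_id  lr     bs     depth  dropout
run032  3.02   97.04  92.13  57.18  
run034  68.81  81.82  70.82  56.35  
run031  91.28  69.8   64.31  58.56  
run033  55.2   10.91  69.76  9.28   

Columns: run_id plus the 4 distinct param values (lr, bs, depth, dropout).
For example, row run032 column lr takes loss=3.02 from the long row (run032, lr).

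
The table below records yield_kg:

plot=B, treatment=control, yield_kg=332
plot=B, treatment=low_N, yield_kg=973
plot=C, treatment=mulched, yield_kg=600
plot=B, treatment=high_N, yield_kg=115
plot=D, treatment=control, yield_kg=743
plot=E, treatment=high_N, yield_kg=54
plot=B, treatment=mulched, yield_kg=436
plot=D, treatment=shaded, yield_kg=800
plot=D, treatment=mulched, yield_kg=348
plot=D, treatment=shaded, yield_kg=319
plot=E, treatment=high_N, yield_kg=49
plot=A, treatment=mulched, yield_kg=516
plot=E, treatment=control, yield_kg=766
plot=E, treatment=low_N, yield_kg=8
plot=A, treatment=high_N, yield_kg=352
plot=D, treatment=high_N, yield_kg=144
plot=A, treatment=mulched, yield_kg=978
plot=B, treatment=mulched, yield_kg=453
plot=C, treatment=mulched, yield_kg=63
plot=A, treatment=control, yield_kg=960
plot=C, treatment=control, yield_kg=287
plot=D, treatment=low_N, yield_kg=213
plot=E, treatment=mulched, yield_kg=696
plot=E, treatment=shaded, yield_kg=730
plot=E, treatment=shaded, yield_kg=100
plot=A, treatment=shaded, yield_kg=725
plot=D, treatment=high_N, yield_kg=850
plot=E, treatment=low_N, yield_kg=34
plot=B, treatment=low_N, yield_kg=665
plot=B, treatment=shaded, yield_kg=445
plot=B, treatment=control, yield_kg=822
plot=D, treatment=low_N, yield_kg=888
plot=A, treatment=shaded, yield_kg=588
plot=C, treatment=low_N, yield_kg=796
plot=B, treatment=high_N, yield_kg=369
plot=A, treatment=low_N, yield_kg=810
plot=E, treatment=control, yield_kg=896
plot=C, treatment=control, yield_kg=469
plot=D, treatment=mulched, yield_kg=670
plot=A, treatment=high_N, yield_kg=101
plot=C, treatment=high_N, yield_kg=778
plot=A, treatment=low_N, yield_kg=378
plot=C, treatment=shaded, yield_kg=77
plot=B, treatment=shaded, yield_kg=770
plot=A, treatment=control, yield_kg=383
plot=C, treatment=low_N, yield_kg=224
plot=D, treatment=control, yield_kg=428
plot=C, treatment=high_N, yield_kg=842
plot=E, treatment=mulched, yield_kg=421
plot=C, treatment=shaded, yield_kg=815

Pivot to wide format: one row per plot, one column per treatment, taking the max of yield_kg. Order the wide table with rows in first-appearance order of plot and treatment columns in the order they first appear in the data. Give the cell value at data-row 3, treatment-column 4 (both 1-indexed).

With rows in first-appearance order of plot, row 3 is plot=D. treatment columns in first-appearance order: control, low_N, mulched, high_N, shaded; column 4 is high_N.
Long rows with plot=D, treatment=high_N: max(144, 850) = 850.

850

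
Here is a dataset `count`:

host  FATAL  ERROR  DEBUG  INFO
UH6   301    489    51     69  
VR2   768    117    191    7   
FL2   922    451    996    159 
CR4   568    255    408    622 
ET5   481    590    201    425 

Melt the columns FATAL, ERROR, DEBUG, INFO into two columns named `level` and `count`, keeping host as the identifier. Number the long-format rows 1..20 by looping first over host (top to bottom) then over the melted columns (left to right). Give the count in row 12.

20 rows total (5 × 4). Row 12: index ⌊(12-1)/4⌋ = 2 into host → FL2; (12-1) mod 4 = 3 into the melted columns → INFO.
So row 12 is (FL2, INFO, 159); count = 159.

159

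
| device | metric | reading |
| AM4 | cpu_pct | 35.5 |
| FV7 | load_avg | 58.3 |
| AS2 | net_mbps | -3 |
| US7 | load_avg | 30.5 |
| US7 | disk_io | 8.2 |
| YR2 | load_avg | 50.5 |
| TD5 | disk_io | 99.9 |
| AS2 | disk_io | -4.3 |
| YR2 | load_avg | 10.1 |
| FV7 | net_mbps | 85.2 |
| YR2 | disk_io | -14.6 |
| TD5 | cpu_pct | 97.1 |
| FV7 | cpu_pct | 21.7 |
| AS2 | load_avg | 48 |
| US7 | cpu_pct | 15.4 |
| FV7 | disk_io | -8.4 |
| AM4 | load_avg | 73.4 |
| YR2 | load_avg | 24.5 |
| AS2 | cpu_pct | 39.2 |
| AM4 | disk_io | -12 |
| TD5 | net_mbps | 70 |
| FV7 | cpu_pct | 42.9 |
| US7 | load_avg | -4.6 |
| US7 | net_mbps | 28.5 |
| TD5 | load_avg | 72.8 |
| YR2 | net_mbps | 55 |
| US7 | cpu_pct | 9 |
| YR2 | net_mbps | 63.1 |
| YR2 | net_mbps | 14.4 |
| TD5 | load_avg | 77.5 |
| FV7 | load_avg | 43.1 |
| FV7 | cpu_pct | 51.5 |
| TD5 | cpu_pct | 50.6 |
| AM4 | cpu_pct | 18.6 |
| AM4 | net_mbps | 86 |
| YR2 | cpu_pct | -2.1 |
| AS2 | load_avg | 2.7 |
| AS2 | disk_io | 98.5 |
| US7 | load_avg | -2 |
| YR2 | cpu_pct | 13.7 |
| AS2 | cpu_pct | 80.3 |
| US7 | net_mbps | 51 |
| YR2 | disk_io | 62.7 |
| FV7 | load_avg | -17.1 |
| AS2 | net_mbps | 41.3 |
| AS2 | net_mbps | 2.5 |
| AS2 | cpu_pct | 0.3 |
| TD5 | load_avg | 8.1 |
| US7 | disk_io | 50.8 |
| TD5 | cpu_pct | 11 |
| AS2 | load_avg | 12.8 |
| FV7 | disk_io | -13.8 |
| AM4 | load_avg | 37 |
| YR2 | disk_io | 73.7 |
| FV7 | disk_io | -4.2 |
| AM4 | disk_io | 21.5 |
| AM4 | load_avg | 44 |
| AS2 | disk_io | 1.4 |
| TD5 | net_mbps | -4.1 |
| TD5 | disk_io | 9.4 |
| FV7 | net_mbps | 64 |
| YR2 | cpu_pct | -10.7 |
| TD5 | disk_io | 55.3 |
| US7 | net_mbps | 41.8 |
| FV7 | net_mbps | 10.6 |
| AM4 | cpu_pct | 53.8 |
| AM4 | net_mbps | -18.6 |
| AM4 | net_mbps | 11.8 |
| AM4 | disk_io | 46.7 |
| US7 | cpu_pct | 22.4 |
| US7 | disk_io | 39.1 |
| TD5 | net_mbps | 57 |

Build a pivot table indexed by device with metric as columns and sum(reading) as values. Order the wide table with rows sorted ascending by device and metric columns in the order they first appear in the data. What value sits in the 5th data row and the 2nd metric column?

23.9

With rows sorted ascending by device, row 5 is device=US7. metric columns in first-appearance order: cpu_pct, load_avg, net_mbps, disk_io; column 2 is load_avg.
Long rows with device=US7, metric=load_avg: 30.5 + -4.6 + -2 = 23.9.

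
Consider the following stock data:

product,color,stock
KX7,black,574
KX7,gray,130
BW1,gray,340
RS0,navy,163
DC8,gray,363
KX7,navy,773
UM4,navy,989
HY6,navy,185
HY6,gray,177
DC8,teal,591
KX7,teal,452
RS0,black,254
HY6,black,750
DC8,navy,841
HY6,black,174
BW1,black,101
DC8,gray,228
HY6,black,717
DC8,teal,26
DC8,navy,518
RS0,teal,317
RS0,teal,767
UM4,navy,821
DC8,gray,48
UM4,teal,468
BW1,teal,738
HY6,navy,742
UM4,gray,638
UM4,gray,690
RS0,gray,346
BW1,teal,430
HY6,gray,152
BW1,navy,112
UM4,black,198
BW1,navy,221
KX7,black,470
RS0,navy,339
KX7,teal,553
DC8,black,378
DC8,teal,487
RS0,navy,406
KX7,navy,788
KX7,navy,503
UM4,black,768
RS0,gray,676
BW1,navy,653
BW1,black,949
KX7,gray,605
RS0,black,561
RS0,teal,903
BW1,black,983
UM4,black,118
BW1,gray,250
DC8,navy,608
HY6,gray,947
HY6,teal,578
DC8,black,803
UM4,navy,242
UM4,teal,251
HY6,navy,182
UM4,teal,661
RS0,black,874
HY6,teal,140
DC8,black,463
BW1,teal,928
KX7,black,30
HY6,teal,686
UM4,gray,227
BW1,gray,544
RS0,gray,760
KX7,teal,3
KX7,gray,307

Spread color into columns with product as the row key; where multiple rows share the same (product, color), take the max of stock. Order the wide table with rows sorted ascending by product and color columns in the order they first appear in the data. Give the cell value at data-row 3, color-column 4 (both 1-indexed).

With rows sorted ascending by product, row 3 is product=HY6. color columns in first-appearance order: black, gray, navy, teal; column 4 is teal.
Long rows with product=HY6, color=teal: max(578, 140, 686) = 686.

686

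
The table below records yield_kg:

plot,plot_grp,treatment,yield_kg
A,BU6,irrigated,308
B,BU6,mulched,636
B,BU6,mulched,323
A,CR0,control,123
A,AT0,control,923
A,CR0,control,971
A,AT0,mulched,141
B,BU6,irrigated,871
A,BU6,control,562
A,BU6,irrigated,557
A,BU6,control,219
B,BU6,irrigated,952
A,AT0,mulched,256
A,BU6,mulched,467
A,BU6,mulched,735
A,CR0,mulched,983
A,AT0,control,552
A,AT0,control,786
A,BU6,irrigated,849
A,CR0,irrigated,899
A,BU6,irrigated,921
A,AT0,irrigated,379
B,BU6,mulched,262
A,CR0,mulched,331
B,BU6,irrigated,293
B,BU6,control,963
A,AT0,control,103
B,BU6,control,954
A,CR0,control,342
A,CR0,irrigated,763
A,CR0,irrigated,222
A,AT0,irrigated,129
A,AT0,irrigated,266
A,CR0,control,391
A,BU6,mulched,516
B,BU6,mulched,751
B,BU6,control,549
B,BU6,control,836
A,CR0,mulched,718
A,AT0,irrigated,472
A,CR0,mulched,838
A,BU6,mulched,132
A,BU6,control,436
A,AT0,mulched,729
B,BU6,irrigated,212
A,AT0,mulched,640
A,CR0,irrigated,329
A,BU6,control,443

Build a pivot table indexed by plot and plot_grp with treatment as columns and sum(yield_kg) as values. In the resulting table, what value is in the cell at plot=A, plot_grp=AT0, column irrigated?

1246

Rows with plot=A, plot_grp=AT0 and treatment=irrigated: yield_kg values are 379, 129, 266, 472.
379 + 129 + 266 + 472 = 1246.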